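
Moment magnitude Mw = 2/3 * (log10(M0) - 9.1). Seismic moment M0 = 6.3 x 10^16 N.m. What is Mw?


log10(M0) = log10(6.3 x 10^16) = 16.7993
Mw = 2/3 * (16.7993 - 9.1)
= 2/3 * 7.6993
= 5.13

5.13


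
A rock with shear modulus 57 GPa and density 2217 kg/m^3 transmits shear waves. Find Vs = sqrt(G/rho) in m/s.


Convert G to Pa: G = 57e9 Pa
Compute G/rho = 57e9 / 2217 = 25710419.4858
Vs = sqrt(25710419.4858) = 5070.54 m/s

5070.54


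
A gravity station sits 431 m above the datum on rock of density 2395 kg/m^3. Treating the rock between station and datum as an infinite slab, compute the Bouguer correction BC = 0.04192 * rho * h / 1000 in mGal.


BC = 0.04192 * rho * h / 1000
= 0.04192 * 2395 * 431 / 1000
= 43.2717 mGal

43.2717


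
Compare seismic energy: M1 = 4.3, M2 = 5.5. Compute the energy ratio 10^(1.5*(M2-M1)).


M2 - M1 = 5.5 - 4.3 = 1.2
1.5 * 1.2 = 1.8
ratio = 10^1.8 = 63.1

63.1


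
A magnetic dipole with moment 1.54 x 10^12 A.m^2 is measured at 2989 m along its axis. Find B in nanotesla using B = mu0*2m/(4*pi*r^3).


m = 1.54 x 10^12 = 1540000000000 A.m^2
2m = 3080000000000 A.m^2
r^3 = 2989^3 = 26704087669
B = (4pi*10^-7) * 3080000000000 / (4*pi * 26704087669) * 1e9
= 3870442.149223 / 335573462566.99 * 1e9
= 11533.8147 nT

11533.8147


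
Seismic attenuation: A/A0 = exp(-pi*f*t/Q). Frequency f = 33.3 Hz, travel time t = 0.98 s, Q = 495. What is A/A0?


pi*f*t/Q = pi*33.3*0.98/495 = 0.207117
A/A0 = exp(-0.207117) = 0.812925

0.812925


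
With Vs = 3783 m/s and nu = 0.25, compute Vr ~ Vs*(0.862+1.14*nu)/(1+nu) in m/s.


Numerator factor = 0.862 + 1.14*0.25 = 1.147
Denominator = 1 + 0.25 = 1.25
Vr = 3783 * 1.147 / 1.25 = 3471.28 m/s

3471.28


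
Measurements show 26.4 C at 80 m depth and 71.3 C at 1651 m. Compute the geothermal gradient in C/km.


dT = 71.3 - 26.4 = 44.9 C
dz = 1651 - 80 = 1571 m
gradient = dT/dz * 1000 = 44.9/1571 * 1000 = 28.5805 C/km

28.5805


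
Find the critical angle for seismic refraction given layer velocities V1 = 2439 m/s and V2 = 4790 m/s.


V1/V2 = 2439/4790 = 0.509186
theta_c = arcsin(0.509186) = 30.6096 degrees

30.6096


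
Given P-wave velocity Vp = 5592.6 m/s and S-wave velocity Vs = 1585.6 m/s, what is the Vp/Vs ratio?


Vp/Vs = 5592.6 / 1585.6
= 3.5271

3.5271


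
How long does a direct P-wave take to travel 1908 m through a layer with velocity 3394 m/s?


t = x / V
= 1908 / 3394
= 0.5622 s

0.5622


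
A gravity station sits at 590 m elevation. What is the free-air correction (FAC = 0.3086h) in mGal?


FAC = 0.3086 * h
= 0.3086 * 590
= 182.074 mGal

182.074


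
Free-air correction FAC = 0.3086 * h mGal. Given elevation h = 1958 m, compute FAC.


FAC = 0.3086 * h
= 0.3086 * 1958
= 604.2388 mGal

604.2388


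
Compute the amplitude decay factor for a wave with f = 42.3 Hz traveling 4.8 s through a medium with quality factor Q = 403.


pi*f*t/Q = pi*42.3*4.8/403 = 1.582801
A/A0 = exp(-1.582801) = 0.205399

0.205399


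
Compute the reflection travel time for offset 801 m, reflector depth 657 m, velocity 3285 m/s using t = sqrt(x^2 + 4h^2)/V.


x^2 + 4h^2 = 801^2 + 4*657^2 = 641601 + 1726596 = 2368197
sqrt(2368197) = 1538.8947
t = 1538.8947 / 3285 = 0.4685 s

0.4685


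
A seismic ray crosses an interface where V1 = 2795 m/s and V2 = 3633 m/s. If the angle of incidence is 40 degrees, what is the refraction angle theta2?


sin(theta1) = sin(40 deg) = 0.642788
sin(theta2) = V2/V1 * sin(theta1) = 3633/2795 * 0.642788 = 0.835509
theta2 = arcsin(0.835509) = 56.6689 degrees

56.6689


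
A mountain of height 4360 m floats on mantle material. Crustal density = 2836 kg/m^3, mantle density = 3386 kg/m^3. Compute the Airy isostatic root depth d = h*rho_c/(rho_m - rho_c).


rho_m - rho_c = 3386 - 2836 = 550
d = 4360 * 2836 / 550
= 12364960 / 550
= 22481.75 m

22481.75


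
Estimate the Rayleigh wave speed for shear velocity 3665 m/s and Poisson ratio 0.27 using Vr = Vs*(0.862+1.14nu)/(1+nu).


Numerator factor = 0.862 + 1.14*0.27 = 1.1698
Denominator = 1 + 0.27 = 1.27
Vr = 3665 * 1.1698 / 1.27 = 3375.84 m/s

3375.84


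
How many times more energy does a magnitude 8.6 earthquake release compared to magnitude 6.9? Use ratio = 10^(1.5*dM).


M2 - M1 = 8.6 - 6.9 = 1.7
1.5 * 1.7 = 2.55
ratio = 10^2.55 = 354.81

354.81


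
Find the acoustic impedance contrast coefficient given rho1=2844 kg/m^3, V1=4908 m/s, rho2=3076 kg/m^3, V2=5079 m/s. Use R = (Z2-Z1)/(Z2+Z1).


Z1 = 2844 * 4908 = 13958352
Z2 = 3076 * 5079 = 15623004
R = (15623004 - 13958352) / (15623004 + 13958352) = 1664652 / 29581356 = 0.0563

0.0563


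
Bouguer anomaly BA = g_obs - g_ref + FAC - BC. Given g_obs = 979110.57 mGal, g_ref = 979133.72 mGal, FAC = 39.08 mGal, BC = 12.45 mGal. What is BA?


BA = g_obs - g_ref + FAC - BC
= 979110.57 - 979133.72 + 39.08 - 12.45
= 3.48 mGal

3.48


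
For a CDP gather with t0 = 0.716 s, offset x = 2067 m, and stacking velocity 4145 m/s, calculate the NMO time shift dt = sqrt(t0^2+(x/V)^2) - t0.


x/Vnmo = 2067/4145 = 0.498673
(x/Vnmo)^2 = 0.248675
t0^2 = 0.512656
sqrt(0.512656 + 0.248675) = 0.872543
dt = 0.872543 - 0.716 = 0.156543

0.156543


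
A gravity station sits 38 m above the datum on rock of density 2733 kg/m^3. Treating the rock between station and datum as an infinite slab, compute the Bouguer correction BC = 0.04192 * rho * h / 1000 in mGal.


BC = 0.04192 * rho * h / 1000
= 0.04192 * 2733 * 38 / 1000
= 4.3536 mGal

4.3536


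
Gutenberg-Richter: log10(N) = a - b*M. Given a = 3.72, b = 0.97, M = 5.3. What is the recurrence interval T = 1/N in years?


log10(N) = 3.72 - 0.97*5.3 = -1.421
N = 10^-1.421 = 0.037931
T = 1/N = 1/0.037931 = 26.3633 years

26.3633


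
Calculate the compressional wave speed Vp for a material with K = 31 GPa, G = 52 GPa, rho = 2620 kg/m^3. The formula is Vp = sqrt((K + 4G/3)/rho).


First compute the effective modulus:
K + 4G/3 = 31e9 + 4*52e9/3 = 100333333333.33 Pa
Then divide by density:
100333333333.33 / 2620 = 38295165.3944 Pa/(kg/m^3)
Take the square root:
Vp = sqrt(38295165.3944) = 6188.31 m/s

6188.31


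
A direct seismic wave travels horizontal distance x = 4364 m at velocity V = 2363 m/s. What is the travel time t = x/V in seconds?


t = x / V
= 4364 / 2363
= 1.8468 s

1.8468


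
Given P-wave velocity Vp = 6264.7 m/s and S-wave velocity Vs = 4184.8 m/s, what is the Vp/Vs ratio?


Vp/Vs = 6264.7 / 4184.8
= 1.497

1.497


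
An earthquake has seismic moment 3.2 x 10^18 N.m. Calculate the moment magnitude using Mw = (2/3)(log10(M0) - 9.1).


log10(M0) = log10(3.2 x 10^18) = 18.5051
Mw = 2/3 * (18.5051 - 9.1)
= 2/3 * 9.4051
= 6.27

6.27


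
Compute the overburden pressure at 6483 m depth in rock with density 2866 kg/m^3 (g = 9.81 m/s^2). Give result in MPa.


P = rho * g * z / 1e6
= 2866 * 9.81 * 6483 / 1e6
= 182272527.18 / 1e6
= 182.2725 MPa

182.2725


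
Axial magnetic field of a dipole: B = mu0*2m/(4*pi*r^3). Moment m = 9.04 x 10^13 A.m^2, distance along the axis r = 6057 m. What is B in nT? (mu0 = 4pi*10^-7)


m = 9.04 x 10^13 = 90400000000000 A.m^2
2m = 180800000000000 A.m^2
r^3 = 6057^3 = 222214667193
B = (4pi*10^-7) * 180800000000000 / (4*pi * 222214667193) * 1e9
= 227199980.707614 / 2792431863893.72 * 1e9
= 81362.7661 nT

81362.7661


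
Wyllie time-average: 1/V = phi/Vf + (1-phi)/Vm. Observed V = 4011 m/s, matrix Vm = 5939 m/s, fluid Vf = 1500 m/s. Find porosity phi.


1/V - 1/Vm = 1/4011 - 1/5939 = 8.094e-05
1/Vf - 1/Vm = 1/1500 - 1/5939 = 0.00049829
phi = 8.094e-05 / 0.00049829 = 0.1624

0.1624


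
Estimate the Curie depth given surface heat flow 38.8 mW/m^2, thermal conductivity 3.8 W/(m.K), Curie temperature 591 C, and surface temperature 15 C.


T_Curie - T_surf = 591 - 15 = 576 C
Convert q to W/m^2: 38.8 mW/m^2 = 0.0388 W/m^2
d = 576 * 3.8 / 0.0388 = 56412.37 m

56412.37


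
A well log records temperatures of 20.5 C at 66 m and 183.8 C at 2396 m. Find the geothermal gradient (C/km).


dT = 183.8 - 20.5 = 163.3 C
dz = 2396 - 66 = 2330 m
gradient = dT/dz * 1000 = 163.3/2330 * 1000 = 70.0858 C/km

70.0858


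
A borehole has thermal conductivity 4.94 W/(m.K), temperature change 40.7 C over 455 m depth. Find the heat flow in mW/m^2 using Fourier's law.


q = k * dT / dz * 1000
= 4.94 * 40.7 / 455 * 1000
= 0.441886 * 1000
= 441.8857 mW/m^2

441.8857


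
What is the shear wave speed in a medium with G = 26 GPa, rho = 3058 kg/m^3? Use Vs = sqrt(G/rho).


Convert G to Pa: G = 26e9 Pa
Compute G/rho = 26e9 / 3058 = 8502289.0778
Vs = sqrt(8502289.0778) = 2915.87 m/s

2915.87


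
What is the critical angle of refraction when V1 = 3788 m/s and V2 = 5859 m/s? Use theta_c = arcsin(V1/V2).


V1/V2 = 3788/5859 = 0.646527
theta_c = arcsin(0.646527) = 40.2802 degrees

40.2802


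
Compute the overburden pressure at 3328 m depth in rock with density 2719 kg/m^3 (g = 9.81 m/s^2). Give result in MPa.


P = rho * g * z / 1e6
= 2719 * 9.81 * 3328 / 1e6
= 88769041.92 / 1e6
= 88.769 MPa

88.769


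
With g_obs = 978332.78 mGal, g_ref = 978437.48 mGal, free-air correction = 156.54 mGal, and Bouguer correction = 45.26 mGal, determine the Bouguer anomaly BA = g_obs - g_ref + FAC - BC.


BA = g_obs - g_ref + FAC - BC
= 978332.78 - 978437.48 + 156.54 - 45.26
= 6.58 mGal

6.58


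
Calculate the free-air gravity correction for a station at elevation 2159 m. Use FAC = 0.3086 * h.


FAC = 0.3086 * h
= 0.3086 * 2159
= 666.2674 mGal

666.2674


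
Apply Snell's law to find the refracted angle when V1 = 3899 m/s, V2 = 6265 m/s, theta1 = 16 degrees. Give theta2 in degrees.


sin(theta1) = sin(16 deg) = 0.275637
sin(theta2) = V2/V1 * sin(theta1) = 6265/3899 * 0.275637 = 0.4429
theta2 = arcsin(0.4429) = 26.2891 degrees

26.2891


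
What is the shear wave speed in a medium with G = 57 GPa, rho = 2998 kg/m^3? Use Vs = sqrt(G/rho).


Convert G to Pa: G = 57e9 Pa
Compute G/rho = 57e9 / 2998 = 19012675.1167
Vs = sqrt(19012675.1167) = 4360.35 m/s

4360.35


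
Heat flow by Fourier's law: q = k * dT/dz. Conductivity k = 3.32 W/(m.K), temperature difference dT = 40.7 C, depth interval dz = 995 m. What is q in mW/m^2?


q = k * dT / dz * 1000
= 3.32 * 40.7 / 995 * 1000
= 0.135803 * 1000
= 135.803 mW/m^2

135.803


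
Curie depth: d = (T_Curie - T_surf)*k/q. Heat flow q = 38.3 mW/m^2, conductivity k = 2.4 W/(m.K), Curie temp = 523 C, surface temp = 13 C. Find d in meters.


T_Curie - T_surf = 523 - 13 = 510 C
Convert q to W/m^2: 38.3 mW/m^2 = 0.0383 W/m^2
d = 510 * 2.4 / 0.0383 = 31958.22 m

31958.22


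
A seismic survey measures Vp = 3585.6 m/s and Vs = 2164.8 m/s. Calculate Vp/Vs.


Vp/Vs = 3585.6 / 2164.8
= 1.6563

1.6563


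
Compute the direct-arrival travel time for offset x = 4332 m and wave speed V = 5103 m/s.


t = x / V
= 4332 / 5103
= 0.8489 s

0.8489


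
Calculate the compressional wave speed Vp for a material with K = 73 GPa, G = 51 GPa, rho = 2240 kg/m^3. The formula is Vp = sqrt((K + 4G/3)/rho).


First compute the effective modulus:
K + 4G/3 = 73e9 + 4*51e9/3 = 141000000000.0 Pa
Then divide by density:
141000000000.0 / 2240 = 62946428.5714 Pa/(kg/m^3)
Take the square root:
Vp = sqrt(62946428.5714) = 7933.88 m/s

7933.88


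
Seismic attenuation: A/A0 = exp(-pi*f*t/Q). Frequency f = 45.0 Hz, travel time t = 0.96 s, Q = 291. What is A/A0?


pi*f*t/Q = pi*45.0*0.96/291 = 0.466381
A/A0 = exp(-0.466381) = 0.627268

0.627268


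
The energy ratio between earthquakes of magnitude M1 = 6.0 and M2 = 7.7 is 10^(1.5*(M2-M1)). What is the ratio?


M2 - M1 = 7.7 - 6.0 = 1.7
1.5 * 1.7 = 2.55
ratio = 10^2.55 = 354.81

354.81


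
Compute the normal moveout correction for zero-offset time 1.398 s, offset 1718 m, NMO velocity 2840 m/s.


x/Vnmo = 1718/2840 = 0.60493
(x/Vnmo)^2 = 0.36594
t0^2 = 1.954404
sqrt(1.954404 + 0.36594) = 1.523267
dt = 1.523267 - 1.398 = 0.125267

0.125267


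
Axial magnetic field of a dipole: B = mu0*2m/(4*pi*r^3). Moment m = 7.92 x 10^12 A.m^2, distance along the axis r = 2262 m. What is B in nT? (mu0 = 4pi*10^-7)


m = 7.92 x 10^12 = 7920000000000 A.m^2
2m = 15840000000000 A.m^2
r^3 = 2262^3 = 11573848728
B = (4pi*10^-7) * 15840000000000 / (4*pi * 11573848728) * 1e9
= 19905131.053145 / 145441272550.58 * 1e9
= 136860.2647 nT

136860.2647


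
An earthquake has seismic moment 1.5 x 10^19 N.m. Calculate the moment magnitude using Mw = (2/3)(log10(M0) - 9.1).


log10(M0) = log10(1.5 x 10^19) = 19.1761
Mw = 2/3 * (19.1761 - 9.1)
= 2/3 * 10.0761
= 6.72

6.72


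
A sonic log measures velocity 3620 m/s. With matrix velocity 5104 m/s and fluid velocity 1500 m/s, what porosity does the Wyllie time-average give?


1/V - 1/Vm = 1/3620 - 1/5104 = 8.032e-05
1/Vf - 1/Vm = 1/1500 - 1/5104 = 0.00047074
phi = 8.032e-05 / 0.00047074 = 0.1706

0.1706


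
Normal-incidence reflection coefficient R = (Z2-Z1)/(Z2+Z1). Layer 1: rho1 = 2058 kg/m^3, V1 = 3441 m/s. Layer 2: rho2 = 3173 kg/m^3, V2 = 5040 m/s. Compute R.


Z1 = 2058 * 3441 = 7081578
Z2 = 3173 * 5040 = 15991920
R = (15991920 - 7081578) / (15991920 + 7081578) = 8910342 / 23073498 = 0.3862

0.3862


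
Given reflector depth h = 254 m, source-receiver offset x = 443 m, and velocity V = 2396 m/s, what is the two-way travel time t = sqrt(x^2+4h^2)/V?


x^2 + 4h^2 = 443^2 + 4*254^2 = 196249 + 258064 = 454313
sqrt(454313) = 674.0274
t = 674.0274 / 2396 = 0.2813 s

0.2813


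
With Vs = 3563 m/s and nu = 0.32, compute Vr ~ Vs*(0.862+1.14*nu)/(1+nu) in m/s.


Numerator factor = 0.862 + 1.14*0.32 = 1.2268
Denominator = 1 + 0.32 = 1.32
Vr = 3563 * 1.2268 / 1.32 = 3311.43 m/s

3311.43


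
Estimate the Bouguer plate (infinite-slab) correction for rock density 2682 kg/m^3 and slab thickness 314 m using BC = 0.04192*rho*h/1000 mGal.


BC = 0.04192 * rho * h / 1000
= 0.04192 * 2682 * 314 / 1000
= 35.3028 mGal

35.3028


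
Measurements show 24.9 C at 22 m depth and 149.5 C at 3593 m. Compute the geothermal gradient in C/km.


dT = 149.5 - 24.9 = 124.6 C
dz = 3593 - 22 = 3571 m
gradient = dT/dz * 1000 = 124.6/3571 * 1000 = 34.8922 C/km

34.8922


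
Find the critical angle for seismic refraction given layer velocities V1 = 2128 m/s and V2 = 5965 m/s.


V1/V2 = 2128/5965 = 0.356748
theta_c = arcsin(0.356748) = 20.9006 degrees

20.9006


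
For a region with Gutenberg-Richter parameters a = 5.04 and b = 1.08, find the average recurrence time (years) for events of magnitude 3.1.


log10(N) = 5.04 - 1.08*3.1 = 1.692
N = 10^1.692 = 49.203954
T = 1/N = 1/49.203954 = 0.0203 years

0.0203


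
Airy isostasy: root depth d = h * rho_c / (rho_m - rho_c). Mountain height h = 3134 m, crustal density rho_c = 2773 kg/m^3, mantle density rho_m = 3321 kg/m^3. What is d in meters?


rho_m - rho_c = 3321 - 2773 = 548
d = 3134 * 2773 / 548
= 8690582 / 548
= 15858.73 m

15858.73


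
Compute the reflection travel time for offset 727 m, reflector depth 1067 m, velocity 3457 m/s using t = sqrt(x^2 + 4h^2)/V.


x^2 + 4h^2 = 727^2 + 4*1067^2 = 528529 + 4553956 = 5082485
sqrt(5082485) = 2254.4367
t = 2254.4367 / 3457 = 0.6521 s

0.6521


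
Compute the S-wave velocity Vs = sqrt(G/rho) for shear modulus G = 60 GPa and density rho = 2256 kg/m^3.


Convert G to Pa: G = 60e9 Pa
Compute G/rho = 60e9 / 2256 = 26595744.6809
Vs = sqrt(26595744.6809) = 5157.11 m/s

5157.11


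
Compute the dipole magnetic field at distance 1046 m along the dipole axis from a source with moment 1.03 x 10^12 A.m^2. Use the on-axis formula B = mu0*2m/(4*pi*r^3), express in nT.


m = 1.03 x 10^12 = 1030000000000 A.m^2
2m = 2060000000000 A.m^2
r^3 = 1046^3 = 1144445336
B = (4pi*10^-7) * 2060000000000 / (4*pi * 1144445336) * 1e9
= 2588672.346558 / 14381524240.05 * 1e9
= 179999.8598 nT

179999.8598


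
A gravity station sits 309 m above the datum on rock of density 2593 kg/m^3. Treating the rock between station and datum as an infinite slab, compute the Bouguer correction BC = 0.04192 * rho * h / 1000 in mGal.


BC = 0.04192 * rho * h / 1000
= 0.04192 * 2593 * 309 / 1000
= 33.5879 mGal

33.5879


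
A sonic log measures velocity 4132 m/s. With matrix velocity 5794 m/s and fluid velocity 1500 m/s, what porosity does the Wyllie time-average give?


1/V - 1/Vm = 1/4132 - 1/5794 = 6.942e-05
1/Vf - 1/Vm = 1/1500 - 1/5794 = 0.00049407
phi = 6.942e-05 / 0.00049407 = 0.1405

0.1405


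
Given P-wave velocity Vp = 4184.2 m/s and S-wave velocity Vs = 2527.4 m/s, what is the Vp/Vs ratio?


Vp/Vs = 4184.2 / 2527.4
= 1.6555

1.6555


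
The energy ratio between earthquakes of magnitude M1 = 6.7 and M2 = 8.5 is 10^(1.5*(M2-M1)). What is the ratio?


M2 - M1 = 8.5 - 6.7 = 1.8
1.5 * 1.8 = 2.7
ratio = 10^2.7 = 501.19

501.19


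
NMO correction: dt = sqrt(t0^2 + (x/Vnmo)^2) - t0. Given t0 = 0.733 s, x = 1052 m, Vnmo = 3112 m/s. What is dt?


x/Vnmo = 1052/3112 = 0.338046
(x/Vnmo)^2 = 0.114275
t0^2 = 0.537289
sqrt(0.537289 + 0.114275) = 0.807195
dt = 0.807195 - 0.733 = 0.074195

0.074195


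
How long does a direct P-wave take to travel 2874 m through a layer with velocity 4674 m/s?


t = x / V
= 2874 / 4674
= 0.6149 s

0.6149


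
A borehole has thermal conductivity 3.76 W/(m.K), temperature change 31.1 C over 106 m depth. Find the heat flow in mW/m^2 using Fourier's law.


q = k * dT / dz * 1000
= 3.76 * 31.1 / 106 * 1000
= 1.10317 * 1000
= 1103.1698 mW/m^2

1103.1698


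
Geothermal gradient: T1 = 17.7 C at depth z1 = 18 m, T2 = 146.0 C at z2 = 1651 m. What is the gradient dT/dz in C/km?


dT = 146.0 - 17.7 = 128.3 C
dz = 1651 - 18 = 1633 m
gradient = dT/dz * 1000 = 128.3/1633 * 1000 = 78.5671 C/km

78.5671


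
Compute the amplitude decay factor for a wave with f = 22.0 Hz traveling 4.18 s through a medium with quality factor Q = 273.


pi*f*t/Q = pi*22.0*4.18/273 = 1.058245
A/A0 = exp(-1.058245) = 0.347064

0.347064


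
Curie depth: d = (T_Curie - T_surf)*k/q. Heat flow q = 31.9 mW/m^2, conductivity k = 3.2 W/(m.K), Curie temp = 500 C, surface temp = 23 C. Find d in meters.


T_Curie - T_surf = 500 - 23 = 477 C
Convert q to W/m^2: 31.9 mW/m^2 = 0.0319 W/m^2
d = 477 * 3.2 / 0.0319 = 47849.53 m

47849.53


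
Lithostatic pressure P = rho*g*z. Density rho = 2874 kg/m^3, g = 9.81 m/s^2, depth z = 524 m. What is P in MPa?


P = rho * g * z / 1e6
= 2874 * 9.81 * 524 / 1e6
= 14773624.56 / 1e6
= 14.7736 MPa

14.7736


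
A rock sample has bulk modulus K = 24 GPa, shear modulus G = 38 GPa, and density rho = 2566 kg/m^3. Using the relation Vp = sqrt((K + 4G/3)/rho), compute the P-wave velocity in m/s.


First compute the effective modulus:
K + 4G/3 = 24e9 + 4*38e9/3 = 74666666666.67 Pa
Then divide by density:
74666666666.67 / 2566 = 29098467.1343 Pa/(kg/m^3)
Take the square root:
Vp = sqrt(29098467.1343) = 5394.3 m/s

5394.3


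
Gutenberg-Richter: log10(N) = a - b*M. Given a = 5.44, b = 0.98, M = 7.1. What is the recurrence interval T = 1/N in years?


log10(N) = 5.44 - 0.98*7.1 = -1.518
N = 10^-1.518 = 0.030339
T = 1/N = 1/0.030339 = 32.961 years

32.961


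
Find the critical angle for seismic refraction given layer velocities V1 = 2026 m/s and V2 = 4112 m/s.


V1/V2 = 2026/4112 = 0.492704
theta_c = arcsin(0.492704) = 29.5185 degrees

29.5185


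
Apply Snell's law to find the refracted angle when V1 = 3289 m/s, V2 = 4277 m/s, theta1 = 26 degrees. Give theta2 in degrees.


sin(theta1) = sin(26 deg) = 0.438371
sin(theta2) = V2/V1 * sin(theta1) = 4277/3289 * 0.438371 = 0.570056
theta2 = arcsin(0.570056) = 34.7541 degrees

34.7541


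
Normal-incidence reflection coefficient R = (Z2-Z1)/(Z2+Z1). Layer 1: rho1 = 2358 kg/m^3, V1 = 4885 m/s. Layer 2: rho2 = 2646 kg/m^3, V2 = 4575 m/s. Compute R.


Z1 = 2358 * 4885 = 11518830
Z2 = 2646 * 4575 = 12105450
R = (12105450 - 11518830) / (12105450 + 11518830) = 586620 / 23624280 = 0.0248

0.0248


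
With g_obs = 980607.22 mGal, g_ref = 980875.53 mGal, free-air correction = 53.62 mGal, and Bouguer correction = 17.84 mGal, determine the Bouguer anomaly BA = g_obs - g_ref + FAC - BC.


BA = g_obs - g_ref + FAC - BC
= 980607.22 - 980875.53 + 53.62 - 17.84
= -232.53 mGal

-232.53


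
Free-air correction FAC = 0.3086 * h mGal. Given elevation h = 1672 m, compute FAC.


FAC = 0.3086 * h
= 0.3086 * 1672
= 515.9792 mGal

515.9792


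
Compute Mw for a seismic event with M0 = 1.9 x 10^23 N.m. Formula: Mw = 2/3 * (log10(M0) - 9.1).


log10(M0) = log10(1.9 x 10^23) = 23.2788
Mw = 2/3 * (23.2788 - 9.1)
= 2/3 * 14.1788
= 9.45

9.45


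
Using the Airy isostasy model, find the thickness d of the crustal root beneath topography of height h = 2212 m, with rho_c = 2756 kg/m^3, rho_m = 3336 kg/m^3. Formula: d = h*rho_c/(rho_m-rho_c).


rho_m - rho_c = 3336 - 2756 = 580
d = 2212 * 2756 / 580
= 6096272 / 580
= 10510.81 m

10510.81


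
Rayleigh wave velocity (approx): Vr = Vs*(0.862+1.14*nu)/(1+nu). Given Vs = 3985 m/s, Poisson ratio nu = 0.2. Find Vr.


Numerator factor = 0.862 + 1.14*0.2 = 1.09
Denominator = 1 + 0.2 = 1.2
Vr = 3985 * 1.09 / 1.2 = 3619.71 m/s

3619.71


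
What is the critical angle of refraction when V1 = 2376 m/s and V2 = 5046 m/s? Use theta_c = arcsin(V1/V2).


V1/V2 = 2376/5046 = 0.470868
theta_c = arcsin(0.470868) = 28.0907 degrees

28.0907


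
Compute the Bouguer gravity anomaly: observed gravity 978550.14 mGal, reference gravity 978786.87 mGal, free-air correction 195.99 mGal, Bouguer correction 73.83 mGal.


BA = g_obs - g_ref + FAC - BC
= 978550.14 - 978786.87 + 195.99 - 73.83
= -114.57 mGal

-114.57


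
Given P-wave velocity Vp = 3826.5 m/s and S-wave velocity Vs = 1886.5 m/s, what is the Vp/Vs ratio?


Vp/Vs = 3826.5 / 1886.5
= 2.0284

2.0284


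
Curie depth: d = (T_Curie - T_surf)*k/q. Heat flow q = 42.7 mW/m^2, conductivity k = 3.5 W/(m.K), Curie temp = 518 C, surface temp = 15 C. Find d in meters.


T_Curie - T_surf = 518 - 15 = 503 C
Convert q to W/m^2: 42.7 mW/m^2 = 0.0427 W/m^2
d = 503 * 3.5 / 0.0427 = 41229.51 m

41229.51


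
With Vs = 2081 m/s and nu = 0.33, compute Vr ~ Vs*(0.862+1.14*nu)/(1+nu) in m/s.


Numerator factor = 0.862 + 1.14*0.33 = 1.2382
Denominator = 1 + 0.33 = 1.33
Vr = 2081 * 1.2382 / 1.33 = 1937.36 m/s

1937.36


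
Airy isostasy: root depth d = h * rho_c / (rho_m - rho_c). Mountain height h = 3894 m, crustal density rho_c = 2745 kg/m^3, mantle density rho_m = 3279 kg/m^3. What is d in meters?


rho_m - rho_c = 3279 - 2745 = 534
d = 3894 * 2745 / 534
= 10689030 / 534
= 20016.91 m

20016.91


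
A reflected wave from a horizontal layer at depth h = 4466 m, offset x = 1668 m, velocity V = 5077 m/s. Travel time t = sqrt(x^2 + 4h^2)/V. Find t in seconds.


x^2 + 4h^2 = 1668^2 + 4*4466^2 = 2782224 + 79780624 = 82562848
sqrt(82562848) = 9086.4101
t = 9086.4101 / 5077 = 1.7897 s

1.7897


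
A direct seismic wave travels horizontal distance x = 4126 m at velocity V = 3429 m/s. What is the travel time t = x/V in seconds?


t = x / V
= 4126 / 3429
= 1.2033 s

1.2033


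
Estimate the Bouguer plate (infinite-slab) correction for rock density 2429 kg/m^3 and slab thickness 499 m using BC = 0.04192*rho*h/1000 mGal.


BC = 0.04192 * rho * h / 1000
= 0.04192 * 2429 * 499 / 1000
= 50.81 mGal

50.81


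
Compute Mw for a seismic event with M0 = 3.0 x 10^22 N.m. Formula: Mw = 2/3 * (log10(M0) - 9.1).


log10(M0) = log10(3.0 x 10^22) = 22.4771
Mw = 2/3 * (22.4771 - 9.1)
= 2/3 * 13.3771
= 8.92

8.92


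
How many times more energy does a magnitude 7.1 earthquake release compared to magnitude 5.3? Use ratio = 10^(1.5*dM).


M2 - M1 = 7.1 - 5.3 = 1.8
1.5 * 1.8 = 2.7
ratio = 10^2.7 = 501.19

501.19


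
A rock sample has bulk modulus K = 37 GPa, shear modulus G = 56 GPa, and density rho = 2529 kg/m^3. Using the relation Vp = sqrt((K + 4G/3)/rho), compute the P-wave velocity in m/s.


First compute the effective modulus:
K + 4G/3 = 37e9 + 4*56e9/3 = 111666666666.67 Pa
Then divide by density:
111666666666.67 / 2529 = 44154474.7595 Pa/(kg/m^3)
Take the square root:
Vp = sqrt(44154474.7595) = 6644.88 m/s

6644.88


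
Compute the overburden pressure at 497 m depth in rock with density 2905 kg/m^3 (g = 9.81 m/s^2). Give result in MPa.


P = rho * g * z / 1e6
= 2905 * 9.81 * 497 / 1e6
= 14163530.85 / 1e6
= 14.1635 MPa

14.1635


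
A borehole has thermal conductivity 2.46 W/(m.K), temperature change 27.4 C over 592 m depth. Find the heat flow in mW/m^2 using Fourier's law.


q = k * dT / dz * 1000
= 2.46 * 27.4 / 592 * 1000
= 0.113858 * 1000
= 113.8581 mW/m^2

113.8581


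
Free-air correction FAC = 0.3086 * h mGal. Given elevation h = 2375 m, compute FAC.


FAC = 0.3086 * h
= 0.3086 * 2375
= 732.925 mGal

732.925


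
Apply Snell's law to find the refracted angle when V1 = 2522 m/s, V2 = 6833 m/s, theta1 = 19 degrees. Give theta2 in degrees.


sin(theta1) = sin(19 deg) = 0.325568
sin(theta2) = V2/V1 * sin(theta1) = 6833/2522 * 0.325568 = 0.882081
theta2 = arcsin(0.882081) = 61.8944 degrees

61.8944


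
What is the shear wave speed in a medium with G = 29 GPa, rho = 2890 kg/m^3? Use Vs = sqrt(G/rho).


Convert G to Pa: G = 29e9 Pa
Compute G/rho = 29e9 / 2890 = 10034602.0761
Vs = sqrt(10034602.0761) = 3167.74 m/s

3167.74


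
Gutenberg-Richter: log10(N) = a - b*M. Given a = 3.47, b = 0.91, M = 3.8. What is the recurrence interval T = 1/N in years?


log10(N) = 3.47 - 0.91*3.8 = 0.012
N = 10^0.012 = 1.028016
T = 1/N = 1/1.028016 = 0.9727 years

0.9727


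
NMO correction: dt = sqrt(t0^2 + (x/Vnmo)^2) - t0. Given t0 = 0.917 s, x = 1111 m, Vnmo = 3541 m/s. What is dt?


x/Vnmo = 1111/3541 = 0.313753
(x/Vnmo)^2 = 0.098441
t0^2 = 0.840889
sqrt(0.840889 + 0.098441) = 0.96919
dt = 0.96919 - 0.917 = 0.05219

0.05219


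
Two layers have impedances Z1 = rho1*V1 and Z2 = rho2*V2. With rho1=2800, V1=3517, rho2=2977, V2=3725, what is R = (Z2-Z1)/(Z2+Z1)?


Z1 = 2800 * 3517 = 9847600
Z2 = 2977 * 3725 = 11089325
R = (11089325 - 9847600) / (11089325 + 9847600) = 1241725 / 20936925 = 0.0593

0.0593


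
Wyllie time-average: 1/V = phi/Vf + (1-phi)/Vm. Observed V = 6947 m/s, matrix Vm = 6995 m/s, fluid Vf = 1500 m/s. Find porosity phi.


1/V - 1/Vm = 1/6947 - 1/6995 = 9.9e-07
1/Vf - 1/Vm = 1/1500 - 1/6995 = 0.00052371
phi = 9.9e-07 / 0.00052371 = 0.0019

0.0019


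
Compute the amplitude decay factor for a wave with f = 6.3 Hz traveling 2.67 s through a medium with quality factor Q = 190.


pi*f*t/Q = pi*6.3*2.67/190 = 0.27813
A/A0 = exp(-0.27813) = 0.757198

0.757198


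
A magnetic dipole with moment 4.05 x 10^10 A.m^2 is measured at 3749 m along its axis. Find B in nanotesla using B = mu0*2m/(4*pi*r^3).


m = 4.05 x 10^10 = 40500000000 A.m^2
2m = 81000000000 A.m^2
r^3 = 3749^3 = 52692198749
B = (4pi*10^-7) * 81000000000 / (4*pi * 52692198749) * 1e9
= 101787.601976 / 662149697965.41 * 1e9
= 153.7229 nT

153.7229


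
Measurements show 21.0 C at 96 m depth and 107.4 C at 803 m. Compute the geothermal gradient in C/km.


dT = 107.4 - 21.0 = 86.4 C
dz = 803 - 96 = 707 m
gradient = dT/dz * 1000 = 86.4/707 * 1000 = 122.2065 C/km

122.2065


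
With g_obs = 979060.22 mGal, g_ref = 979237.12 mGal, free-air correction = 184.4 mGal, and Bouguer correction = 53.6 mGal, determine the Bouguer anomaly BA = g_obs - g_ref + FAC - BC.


BA = g_obs - g_ref + FAC - BC
= 979060.22 - 979237.12 + 184.4 - 53.6
= -46.1 mGal

-46.1


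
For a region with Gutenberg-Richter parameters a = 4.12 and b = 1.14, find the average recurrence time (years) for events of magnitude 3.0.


log10(N) = 4.12 - 1.14*3.0 = 0.7
N = 10^0.7 = 5.011872
T = 1/N = 1/5.011872 = 0.1995 years

0.1995


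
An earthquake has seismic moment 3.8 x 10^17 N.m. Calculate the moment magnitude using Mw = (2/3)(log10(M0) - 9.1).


log10(M0) = log10(3.8 x 10^17) = 17.5798
Mw = 2/3 * (17.5798 - 9.1)
= 2/3 * 8.4798
= 5.65

5.65


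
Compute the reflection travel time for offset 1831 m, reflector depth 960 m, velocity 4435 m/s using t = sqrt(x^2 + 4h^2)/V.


x^2 + 4h^2 = 1831^2 + 4*960^2 = 3352561 + 3686400 = 7038961
sqrt(7038961) = 2653.104
t = 2653.104 / 4435 = 0.5982 s

0.5982


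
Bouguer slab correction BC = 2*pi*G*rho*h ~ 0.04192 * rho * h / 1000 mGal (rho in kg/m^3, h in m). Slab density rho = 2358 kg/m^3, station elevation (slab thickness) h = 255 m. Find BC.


BC = 0.04192 * rho * h / 1000
= 0.04192 * 2358 * 255 / 1000
= 25.2061 mGal

25.2061


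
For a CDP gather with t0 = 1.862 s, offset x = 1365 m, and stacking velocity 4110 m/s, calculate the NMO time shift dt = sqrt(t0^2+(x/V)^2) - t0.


x/Vnmo = 1365/4110 = 0.332117
(x/Vnmo)^2 = 0.110302
t0^2 = 3.467044
sqrt(3.467044 + 0.110302) = 1.891387
dt = 1.891387 - 1.862 = 0.029387

0.029387


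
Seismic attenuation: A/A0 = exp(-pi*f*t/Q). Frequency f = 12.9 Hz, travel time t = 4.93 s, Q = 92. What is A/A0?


pi*f*t/Q = pi*12.9*4.93/92 = 2.171694
A/A0 = exp(-2.171694) = 0.113984

0.113984


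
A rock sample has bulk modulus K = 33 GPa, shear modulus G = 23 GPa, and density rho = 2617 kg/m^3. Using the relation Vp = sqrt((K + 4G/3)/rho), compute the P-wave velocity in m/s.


First compute the effective modulus:
K + 4G/3 = 33e9 + 4*23e9/3 = 63666666666.67 Pa
Then divide by density:
63666666666.67 / 2617 = 24328111.0687 Pa/(kg/m^3)
Take the square root:
Vp = sqrt(24328111.0687) = 4932.35 m/s

4932.35


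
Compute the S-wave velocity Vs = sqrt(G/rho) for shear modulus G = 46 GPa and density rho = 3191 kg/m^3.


Convert G to Pa: G = 46e9 Pa
Compute G/rho = 46e9 / 3191 = 14415543.7167
Vs = sqrt(14415543.7167) = 3796.78 m/s

3796.78


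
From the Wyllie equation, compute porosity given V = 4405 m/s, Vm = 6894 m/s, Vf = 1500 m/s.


1/V - 1/Vm = 1/4405 - 1/6894 = 8.196e-05
1/Vf - 1/Vm = 1/1500 - 1/6894 = 0.00052161
phi = 8.196e-05 / 0.00052161 = 0.1571

0.1571


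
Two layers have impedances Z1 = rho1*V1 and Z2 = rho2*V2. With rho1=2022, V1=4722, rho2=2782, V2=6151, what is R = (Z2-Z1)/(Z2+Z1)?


Z1 = 2022 * 4722 = 9547884
Z2 = 2782 * 6151 = 17112082
R = (17112082 - 9547884) / (17112082 + 9547884) = 7564198 / 26659966 = 0.2837

0.2837


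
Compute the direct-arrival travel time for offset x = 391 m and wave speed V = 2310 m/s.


t = x / V
= 391 / 2310
= 0.1693 s

0.1693


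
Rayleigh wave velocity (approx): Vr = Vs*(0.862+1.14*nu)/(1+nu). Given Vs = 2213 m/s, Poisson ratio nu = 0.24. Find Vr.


Numerator factor = 0.862 + 1.14*0.24 = 1.1356
Denominator = 1 + 0.24 = 1.24
Vr = 2213 * 1.1356 / 1.24 = 2026.68 m/s

2026.68


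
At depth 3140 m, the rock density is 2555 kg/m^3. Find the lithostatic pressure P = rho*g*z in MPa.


P = rho * g * z / 1e6
= 2555 * 9.81 * 3140 / 1e6
= 78702687.0 / 1e6
= 78.7027 MPa

78.7027


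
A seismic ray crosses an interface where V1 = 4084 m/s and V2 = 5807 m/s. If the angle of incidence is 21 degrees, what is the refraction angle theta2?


sin(theta1) = sin(21 deg) = 0.358368
sin(theta2) = V2/V1 * sin(theta1) = 5807/4084 * 0.358368 = 0.50956
theta2 = arcsin(0.50956) = 30.6345 degrees

30.6345


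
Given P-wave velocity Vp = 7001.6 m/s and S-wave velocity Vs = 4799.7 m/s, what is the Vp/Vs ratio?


Vp/Vs = 7001.6 / 4799.7
= 1.4588

1.4588


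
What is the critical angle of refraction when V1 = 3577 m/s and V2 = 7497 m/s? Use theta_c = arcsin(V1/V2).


V1/V2 = 3577/7497 = 0.477124
theta_c = arcsin(0.477124) = 28.4977 degrees

28.4977


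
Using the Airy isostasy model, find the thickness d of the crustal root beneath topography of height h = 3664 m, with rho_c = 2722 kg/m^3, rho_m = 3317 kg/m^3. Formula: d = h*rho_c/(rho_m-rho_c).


rho_m - rho_c = 3317 - 2722 = 595
d = 3664 * 2722 / 595
= 9973408 / 595
= 16762.03 m

16762.03


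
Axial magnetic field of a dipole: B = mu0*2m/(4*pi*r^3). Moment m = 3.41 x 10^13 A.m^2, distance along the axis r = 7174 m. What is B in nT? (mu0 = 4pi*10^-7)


m = 3.41 x 10^13 = 34100000000000 A.m^2
2m = 68200000000000 A.m^2
r^3 = 7174^3 = 369219064024
B = (4pi*10^-7) * 68200000000000 / (4*pi * 369219064024) * 1e9
= 85702647.58993 / 4639743596412.39 * 1e9
= 18471.4189 nT

18471.4189


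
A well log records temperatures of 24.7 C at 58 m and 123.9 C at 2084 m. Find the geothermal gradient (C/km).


dT = 123.9 - 24.7 = 99.2 C
dz = 2084 - 58 = 2026 m
gradient = dT/dz * 1000 = 99.2/2026 * 1000 = 48.9635 C/km

48.9635


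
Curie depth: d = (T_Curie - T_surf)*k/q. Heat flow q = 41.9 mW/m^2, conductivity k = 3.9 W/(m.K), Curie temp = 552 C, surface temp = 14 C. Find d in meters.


T_Curie - T_surf = 552 - 14 = 538 C
Convert q to W/m^2: 41.9 mW/m^2 = 0.0419 W/m^2
d = 538 * 3.9 / 0.0419 = 50076.37 m

50076.37


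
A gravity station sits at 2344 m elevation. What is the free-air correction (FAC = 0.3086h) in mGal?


FAC = 0.3086 * h
= 0.3086 * 2344
= 723.3584 mGal

723.3584


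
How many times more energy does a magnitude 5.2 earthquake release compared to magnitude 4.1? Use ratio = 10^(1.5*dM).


M2 - M1 = 5.2 - 4.1 = 1.1
1.5 * 1.1 = 1.65
ratio = 10^1.65 = 44.67

44.67


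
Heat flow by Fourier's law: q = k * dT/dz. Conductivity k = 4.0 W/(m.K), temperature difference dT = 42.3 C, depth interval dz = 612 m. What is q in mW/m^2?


q = k * dT / dz * 1000
= 4.0 * 42.3 / 612 * 1000
= 0.276471 * 1000
= 276.4706 mW/m^2

276.4706


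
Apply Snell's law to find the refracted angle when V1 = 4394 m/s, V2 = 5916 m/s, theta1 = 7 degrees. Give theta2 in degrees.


sin(theta1) = sin(7 deg) = 0.121869
sin(theta2) = V2/V1 * sin(theta1) = 5916/4394 * 0.121869 = 0.164083
theta2 = arcsin(0.164083) = 9.4439 degrees

9.4439


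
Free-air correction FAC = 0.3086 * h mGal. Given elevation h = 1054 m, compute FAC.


FAC = 0.3086 * h
= 0.3086 * 1054
= 325.2644 mGal

325.2644


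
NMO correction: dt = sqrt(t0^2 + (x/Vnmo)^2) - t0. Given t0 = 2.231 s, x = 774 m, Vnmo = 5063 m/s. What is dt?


x/Vnmo = 774/5063 = 0.152874
(x/Vnmo)^2 = 0.02337
t0^2 = 4.977361
sqrt(4.977361 + 0.02337) = 2.236232
dt = 2.236232 - 2.231 = 0.005232

0.005232


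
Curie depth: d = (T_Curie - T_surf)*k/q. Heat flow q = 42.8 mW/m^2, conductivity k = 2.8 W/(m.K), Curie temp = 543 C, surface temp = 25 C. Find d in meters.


T_Curie - T_surf = 543 - 25 = 518 C
Convert q to W/m^2: 42.8 mW/m^2 = 0.0428 W/m^2
d = 518 * 2.8 / 0.0428 = 33887.85 m

33887.85


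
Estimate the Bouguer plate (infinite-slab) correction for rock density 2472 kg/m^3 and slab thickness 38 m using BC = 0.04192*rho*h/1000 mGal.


BC = 0.04192 * rho * h / 1000
= 0.04192 * 2472 * 38 / 1000
= 3.9378 mGal

3.9378


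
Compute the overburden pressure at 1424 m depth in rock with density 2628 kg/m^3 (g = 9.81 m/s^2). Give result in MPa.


P = rho * g * z / 1e6
= 2628 * 9.81 * 1424 / 1e6
= 36711688.32 / 1e6
= 36.7117 MPa

36.7117


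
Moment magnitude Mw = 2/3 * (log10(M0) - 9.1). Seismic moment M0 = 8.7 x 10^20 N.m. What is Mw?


log10(M0) = log10(8.7 x 10^20) = 20.9395
Mw = 2/3 * (20.9395 - 9.1)
= 2/3 * 11.8395
= 7.89

7.89


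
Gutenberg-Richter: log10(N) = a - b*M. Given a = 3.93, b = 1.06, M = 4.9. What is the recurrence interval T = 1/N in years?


log10(N) = 3.93 - 1.06*4.9 = -1.264
N = 10^-1.264 = 0.05445
T = 1/N = 1/0.05445 = 18.3654 years

18.3654


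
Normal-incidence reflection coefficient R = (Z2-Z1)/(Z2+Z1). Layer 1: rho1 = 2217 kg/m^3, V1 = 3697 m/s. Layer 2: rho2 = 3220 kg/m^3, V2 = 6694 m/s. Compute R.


Z1 = 2217 * 3697 = 8196249
Z2 = 3220 * 6694 = 21554680
R = (21554680 - 8196249) / (21554680 + 8196249) = 13358431 / 29750929 = 0.449

0.449


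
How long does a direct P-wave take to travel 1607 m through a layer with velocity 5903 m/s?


t = x / V
= 1607 / 5903
= 0.2722 s

0.2722


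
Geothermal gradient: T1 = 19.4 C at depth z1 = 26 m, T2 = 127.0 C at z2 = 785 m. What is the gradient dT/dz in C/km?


dT = 127.0 - 19.4 = 107.6 C
dz = 785 - 26 = 759 m
gradient = dT/dz * 1000 = 107.6/759 * 1000 = 141.7655 C/km

141.7655


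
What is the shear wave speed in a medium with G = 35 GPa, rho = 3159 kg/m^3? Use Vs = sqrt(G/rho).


Convert G to Pa: G = 35e9 Pa
Compute G/rho = 35e9 / 3159 = 11079455.5239
Vs = sqrt(11079455.5239) = 3328.58 m/s

3328.58


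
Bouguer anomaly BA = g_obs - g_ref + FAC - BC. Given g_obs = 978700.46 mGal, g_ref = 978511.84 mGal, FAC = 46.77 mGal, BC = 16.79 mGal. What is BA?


BA = g_obs - g_ref + FAC - BC
= 978700.46 - 978511.84 + 46.77 - 16.79
= 218.6 mGal

218.6


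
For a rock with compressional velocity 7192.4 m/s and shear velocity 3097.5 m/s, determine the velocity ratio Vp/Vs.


Vp/Vs = 7192.4 / 3097.5
= 2.322

2.322


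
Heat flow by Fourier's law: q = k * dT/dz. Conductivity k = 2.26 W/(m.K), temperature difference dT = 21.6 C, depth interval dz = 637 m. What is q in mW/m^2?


q = k * dT / dz * 1000
= 2.26 * 21.6 / 637 * 1000
= 0.076634 * 1000
= 76.6342 mW/m^2

76.6342


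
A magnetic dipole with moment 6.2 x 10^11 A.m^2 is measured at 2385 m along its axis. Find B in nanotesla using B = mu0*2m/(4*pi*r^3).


m = 6.2 x 10^11 = 620000000000 A.m^2
2m = 1240000000000 A.m^2
r^3 = 2385^3 = 13566416625
B = (4pi*10^-7) * 1240000000000 / (4*pi * 13566416625) * 1e9
= 1558229.956181 / 170480619218.55 * 1e9
= 9140.2176 nT

9140.2176


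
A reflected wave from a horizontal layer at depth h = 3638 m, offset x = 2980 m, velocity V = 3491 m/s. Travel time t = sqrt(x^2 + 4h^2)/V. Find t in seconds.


x^2 + 4h^2 = 2980^2 + 4*3638^2 = 8880400 + 52940176 = 61820576
sqrt(61820576) = 7862.6062
t = 7862.6062 / 3491 = 2.2523 s

2.2523


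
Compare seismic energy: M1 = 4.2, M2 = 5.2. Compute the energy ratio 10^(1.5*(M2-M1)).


M2 - M1 = 5.2 - 4.2 = 1.0
1.5 * 1.0 = 1.5
ratio = 10^1.5 = 31.62

31.62


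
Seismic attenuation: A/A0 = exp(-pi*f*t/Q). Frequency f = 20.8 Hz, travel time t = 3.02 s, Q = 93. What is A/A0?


pi*f*t/Q = pi*20.8*3.02/93 = 2.12196
A/A0 = exp(-2.12196) = 0.119797

0.119797


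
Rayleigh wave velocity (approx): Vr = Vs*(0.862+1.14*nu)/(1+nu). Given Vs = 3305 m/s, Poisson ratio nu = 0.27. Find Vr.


Numerator factor = 0.862 + 1.14*0.27 = 1.1698
Denominator = 1 + 0.27 = 1.27
Vr = 3305 * 1.1698 / 1.27 = 3044.24 m/s

3044.24


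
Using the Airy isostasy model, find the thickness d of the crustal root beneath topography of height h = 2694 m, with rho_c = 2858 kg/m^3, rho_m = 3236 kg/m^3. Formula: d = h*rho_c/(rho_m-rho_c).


rho_m - rho_c = 3236 - 2858 = 378
d = 2694 * 2858 / 378
= 7699452 / 378
= 20368.92 m

20368.92


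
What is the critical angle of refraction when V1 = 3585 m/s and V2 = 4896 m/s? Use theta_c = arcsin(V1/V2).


V1/V2 = 3585/4896 = 0.73223
theta_c = arcsin(0.73223) = 47.0737 degrees

47.0737


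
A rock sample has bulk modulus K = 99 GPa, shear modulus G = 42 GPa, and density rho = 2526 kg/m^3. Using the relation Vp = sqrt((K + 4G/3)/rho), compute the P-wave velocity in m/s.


First compute the effective modulus:
K + 4G/3 = 99e9 + 4*42e9/3 = 155000000000.0 Pa
Then divide by density:
155000000000.0 / 2526 = 61361836.8963 Pa/(kg/m^3)
Take the square root:
Vp = sqrt(61361836.8963) = 7833.38 m/s

7833.38


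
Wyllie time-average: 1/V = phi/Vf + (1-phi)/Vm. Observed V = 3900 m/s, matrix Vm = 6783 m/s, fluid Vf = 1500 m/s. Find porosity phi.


1/V - 1/Vm = 1/3900 - 1/6783 = 0.00010898
1/Vf - 1/Vm = 1/1500 - 1/6783 = 0.00051924
phi = 0.00010898 / 0.00051924 = 0.2099

0.2099


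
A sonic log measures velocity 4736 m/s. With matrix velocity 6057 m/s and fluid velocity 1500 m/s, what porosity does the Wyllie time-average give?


1/V - 1/Vm = 1/4736 - 1/6057 = 4.605e-05
1/Vf - 1/Vm = 1/1500 - 1/6057 = 0.00050157
phi = 4.605e-05 / 0.00050157 = 0.0918

0.0918


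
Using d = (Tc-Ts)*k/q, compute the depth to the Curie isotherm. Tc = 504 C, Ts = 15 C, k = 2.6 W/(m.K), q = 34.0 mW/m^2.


T_Curie - T_surf = 504 - 15 = 489 C
Convert q to W/m^2: 34.0 mW/m^2 = 0.034 W/m^2
d = 489 * 2.6 / 0.034 = 37394.12 m

37394.12
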